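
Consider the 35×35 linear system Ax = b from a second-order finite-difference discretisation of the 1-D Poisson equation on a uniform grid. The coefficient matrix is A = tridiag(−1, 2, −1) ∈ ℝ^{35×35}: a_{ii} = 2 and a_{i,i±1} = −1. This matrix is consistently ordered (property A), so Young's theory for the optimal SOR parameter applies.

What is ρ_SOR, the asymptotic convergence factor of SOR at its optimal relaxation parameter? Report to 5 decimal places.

spectrum of D⁻¹(L+U) = {cos(kπ/36) : 1≤k≤35}; ρ_J = cos(π/36) = 0.99619.
1 − cos²(π/36) = sin²(π/36) ⇒ √(1−ρ_J²) = sin(π/36) = 0.087156.
So ω* = 2/1.087156 = 1.83966 (Young).
ρ_SOR = ω* − 1 ≈ 0.83966.

ρ_SOR = 0.83966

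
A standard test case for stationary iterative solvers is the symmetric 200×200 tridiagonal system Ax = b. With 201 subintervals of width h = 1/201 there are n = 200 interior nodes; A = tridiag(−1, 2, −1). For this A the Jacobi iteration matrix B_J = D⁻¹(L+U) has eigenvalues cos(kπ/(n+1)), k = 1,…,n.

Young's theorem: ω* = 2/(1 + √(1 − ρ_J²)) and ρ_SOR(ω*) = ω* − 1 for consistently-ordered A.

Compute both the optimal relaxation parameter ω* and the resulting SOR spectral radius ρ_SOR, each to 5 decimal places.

ω* = 1.96922, ρ_SOR = 0.96922

[ρ_J] n=200: ρ(B_J) = cos(π/(n+1)) = cos(π/201) = 0.99988.
√(1−ρ_J²) simplifies to sin(π/201) = 0.015629.
ω* = 2 / (1 + 0.015629) = 2 / 1.015629 ≈ 1.96922.
and ρ(B_{ω*}) = 1.96922 − 1 = 0.96922.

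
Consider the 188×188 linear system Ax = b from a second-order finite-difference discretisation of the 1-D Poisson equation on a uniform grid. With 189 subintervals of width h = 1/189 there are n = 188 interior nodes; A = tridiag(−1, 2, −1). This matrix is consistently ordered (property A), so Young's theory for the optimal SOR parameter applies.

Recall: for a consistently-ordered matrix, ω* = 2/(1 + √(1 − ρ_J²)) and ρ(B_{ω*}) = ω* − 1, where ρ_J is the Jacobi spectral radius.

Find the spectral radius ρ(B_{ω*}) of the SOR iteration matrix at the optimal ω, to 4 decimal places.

½·tridiag(1,0,1) at n=188: λ_k = cos(kπ/189); max |λ| at k=1 ⇒ ρ_J = cos(π/189) ≈ 0.9999.
√(1 − cos²(π/189)) = sin(π/189) ≈ 0.01662.
Young: ω* = 2/(1+√(1−ρ_J²)) = 2/(1+0.01662) = 2/1.01662 = 1.9673.
and ρ(B_{ω*}) = 1.9673 − 1 = 0.9673.

ρ_SOR = 0.9673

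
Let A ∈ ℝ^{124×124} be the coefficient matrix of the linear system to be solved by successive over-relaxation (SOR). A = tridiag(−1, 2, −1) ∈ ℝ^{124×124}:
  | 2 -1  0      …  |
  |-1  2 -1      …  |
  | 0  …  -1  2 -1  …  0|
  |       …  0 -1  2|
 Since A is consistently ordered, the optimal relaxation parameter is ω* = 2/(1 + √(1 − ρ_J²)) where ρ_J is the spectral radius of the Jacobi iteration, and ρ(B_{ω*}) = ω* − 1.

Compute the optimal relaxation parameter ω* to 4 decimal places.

ω* = 1.9510

With n=124, ρ(Jacobi) = cos(π/125) = 0.9997.
√(1−ρ_J²) simplifies to sin(π/125) = 0.02513.
[ω*] 2 ÷ (1 + 0.02513) = 2 ÷ 1.02513 = 1.9510.
At ω = 1.9510 every |λ(B_ω)| = ω−1, so ρ_SOR = 0.9510.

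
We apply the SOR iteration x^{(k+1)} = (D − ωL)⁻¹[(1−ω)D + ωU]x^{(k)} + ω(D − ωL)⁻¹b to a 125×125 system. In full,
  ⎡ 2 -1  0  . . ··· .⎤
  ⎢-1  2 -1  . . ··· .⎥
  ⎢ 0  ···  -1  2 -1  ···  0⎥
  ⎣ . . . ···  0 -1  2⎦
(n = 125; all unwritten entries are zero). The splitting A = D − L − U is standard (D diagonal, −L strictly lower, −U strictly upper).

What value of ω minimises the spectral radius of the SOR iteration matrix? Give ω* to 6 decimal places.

B_J for the 125×125 system has eigenvalues cos(kπ/126); ρ_J = cos(π/126) = 0.999689.
√(1−ρ_J²) = |sin(π/126)| = 0.0249307
[ω*] 2 ÷ (1 + 0.0249307) = 2 ÷ 1.0249307 = 1.951351.
and ρ(B_{ω*}) = 1.951351 − 1 = 0.951351.

ω* = 1.951351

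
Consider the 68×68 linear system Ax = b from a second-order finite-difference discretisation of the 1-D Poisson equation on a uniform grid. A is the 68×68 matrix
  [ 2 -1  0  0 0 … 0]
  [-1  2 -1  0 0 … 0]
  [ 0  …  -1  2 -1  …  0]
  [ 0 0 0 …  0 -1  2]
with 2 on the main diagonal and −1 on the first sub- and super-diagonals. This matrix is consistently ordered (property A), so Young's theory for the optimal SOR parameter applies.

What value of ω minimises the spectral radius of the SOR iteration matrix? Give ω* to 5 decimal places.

With n=68, ρ(Jacobi) = cos(π/69) = 0.99896.
√(1−ρ_J²) simplifies to sin(π/69) = 0.045515.
So ω* = 2/1.045515 = 1.91293 (Young).
ρ(B_{ω*}) = ω*−1 = 0.91293

ω* = 1.91293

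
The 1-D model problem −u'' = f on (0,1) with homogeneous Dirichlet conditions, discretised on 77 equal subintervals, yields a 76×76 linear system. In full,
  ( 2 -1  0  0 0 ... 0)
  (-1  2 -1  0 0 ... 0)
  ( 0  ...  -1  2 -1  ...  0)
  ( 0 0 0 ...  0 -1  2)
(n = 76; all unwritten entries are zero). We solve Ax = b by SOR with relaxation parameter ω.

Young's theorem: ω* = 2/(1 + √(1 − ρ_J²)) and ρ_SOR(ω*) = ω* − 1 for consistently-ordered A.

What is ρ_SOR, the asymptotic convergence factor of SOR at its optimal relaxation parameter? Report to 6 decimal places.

n=76: λ(B_J) = 1 − λ(A)/2 = cos(kπ/77); k=1 gives ρ_J = 0.999168.
√(1−ρ_J²) simplifies to sin(π/77) = 0.0407886.
ω* = 2 / (1 + 0.0407886) = 2 / 1.0407886 ≈ 1.921620.
ρ_SOR = ω* − 1 ≈ 0.921620.

ρ_SOR = 0.921620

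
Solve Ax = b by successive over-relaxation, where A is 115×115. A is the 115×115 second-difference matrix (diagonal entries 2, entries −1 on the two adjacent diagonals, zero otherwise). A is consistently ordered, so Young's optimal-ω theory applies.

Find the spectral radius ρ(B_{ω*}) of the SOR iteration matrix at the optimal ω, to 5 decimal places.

ρ_J = max_k |cos(kπ/116)| = cos(π/116) = 0.99963
√(1−ρ_J²) = |sin(π/116)| = 0.027079
ω* = 2/(1+0.027079) = 1.94727
and ρ(B_{ω*}) = 1.94727 − 1 = 0.94727.

ρ_SOR = 0.94727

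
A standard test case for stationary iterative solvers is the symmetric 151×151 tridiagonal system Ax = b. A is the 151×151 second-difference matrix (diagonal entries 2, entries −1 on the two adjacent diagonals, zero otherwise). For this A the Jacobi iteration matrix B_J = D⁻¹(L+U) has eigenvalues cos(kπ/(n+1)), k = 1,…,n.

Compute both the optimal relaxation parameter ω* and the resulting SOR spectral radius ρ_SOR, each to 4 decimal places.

ω* = 1.9595, ρ_SOR = 0.9595

With n=151, ρ(Jacobi) = cos(π/152) = 0.9998.
root = sin(π/152) = 0.02067  (since 1−cos² = sin²).
So ω* = 2/1.02067 = 1.9595 (Young).
ρ_SOR = ω* − 1 ≈ 0.9595.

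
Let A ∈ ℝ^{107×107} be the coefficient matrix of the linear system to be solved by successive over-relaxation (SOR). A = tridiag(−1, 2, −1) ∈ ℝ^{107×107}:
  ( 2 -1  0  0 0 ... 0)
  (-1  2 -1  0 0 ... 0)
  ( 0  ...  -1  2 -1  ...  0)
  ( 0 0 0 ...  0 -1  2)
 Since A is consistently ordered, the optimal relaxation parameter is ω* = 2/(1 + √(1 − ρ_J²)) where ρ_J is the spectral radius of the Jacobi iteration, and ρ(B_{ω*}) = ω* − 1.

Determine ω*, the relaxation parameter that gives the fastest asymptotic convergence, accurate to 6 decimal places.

n=107: λ(B_J) = 1 − λ(A)/2 = cos(kπ/108); k=1 gives ρ_J = 0.999577.
√(1−ρ_J²) = |sin(π/108)| = 0.0290847
Then 2/(1+√(1−ρ_J²)) = 2/(1+0.0290847); ω* = 2/1.0290847 = 1.943475.
[ρ_SOR] ω* − 1 = 0.943475.

ω* = 1.943475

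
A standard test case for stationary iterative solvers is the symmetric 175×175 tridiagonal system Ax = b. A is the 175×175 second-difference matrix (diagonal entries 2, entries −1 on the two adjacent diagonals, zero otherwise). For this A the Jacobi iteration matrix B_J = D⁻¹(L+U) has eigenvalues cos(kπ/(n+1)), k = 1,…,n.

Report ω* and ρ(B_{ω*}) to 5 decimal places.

ω* = 1.96493, ρ_SOR = 0.96493

n=175: λ(B_J) = 1 − λ(A)/2 = cos(kπ/176); k=1 gives ρ_J = 0.99984.
1 − cos²(π/176) = sin²(π/176) ⇒ √(1−ρ_J²) = sin(π/176) = 0.017849.
So ω* = 2/1.017849 = 1.96493 (Young).
At ω = 1.96493 every |λ(B_ω)| = ω−1, so ρ_SOR = 0.96493.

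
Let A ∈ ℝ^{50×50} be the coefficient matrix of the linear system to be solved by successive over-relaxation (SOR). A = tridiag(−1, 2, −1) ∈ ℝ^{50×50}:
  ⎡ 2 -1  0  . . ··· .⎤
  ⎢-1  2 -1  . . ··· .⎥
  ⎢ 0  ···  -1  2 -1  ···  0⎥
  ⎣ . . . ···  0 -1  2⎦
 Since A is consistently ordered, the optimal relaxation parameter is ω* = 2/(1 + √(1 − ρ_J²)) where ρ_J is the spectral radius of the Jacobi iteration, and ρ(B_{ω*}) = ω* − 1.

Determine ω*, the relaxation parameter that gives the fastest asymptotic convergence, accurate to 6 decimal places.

ω* = 1.884018

½·tridiag(1,0,1) at n=50: λ_k = cos(kπ/51); max |λ| at k=1 ⇒ ρ_J = cos(π/51) ≈ 0.998103.
1 − cos²(π/51) = sin²(π/51) ⇒ √(1−ρ_J²) = sin(π/51) = 0.0615609.
[ω*] 2 ÷ (1 + 0.0615609) = 2 ÷ 1.0615609 = 1.884018.
and ρ(B_{ω*}) = 1.884018 − 1 = 0.884018.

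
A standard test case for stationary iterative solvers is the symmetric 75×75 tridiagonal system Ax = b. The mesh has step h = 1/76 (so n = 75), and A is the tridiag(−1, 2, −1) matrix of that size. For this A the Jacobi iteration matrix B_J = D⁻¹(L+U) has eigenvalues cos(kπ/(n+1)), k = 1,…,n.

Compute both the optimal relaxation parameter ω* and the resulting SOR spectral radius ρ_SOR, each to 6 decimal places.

ω* = 1.920630, ρ_SOR = 0.920630

With n=75, ρ(Jacobi) = cos(π/76) = 0.999146.
√(1−ρ_J²) = |sin(π/76)| = 0.0413250
ω* = 2/(1+0.0413250) = 1.920630
ρ_SOR = ω* − 1 = 1.920630 − 1 = 0.920630.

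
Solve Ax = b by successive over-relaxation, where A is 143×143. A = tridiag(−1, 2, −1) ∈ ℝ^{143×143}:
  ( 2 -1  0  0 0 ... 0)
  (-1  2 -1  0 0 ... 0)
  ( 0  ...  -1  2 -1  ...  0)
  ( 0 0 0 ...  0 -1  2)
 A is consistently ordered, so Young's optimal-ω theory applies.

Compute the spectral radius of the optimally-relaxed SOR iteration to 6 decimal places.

[ρ_J] n=143: ρ(B_J) = cos(π/(n+1)) = cos(π/144) = 0.999762.
root = sin(π/144) = 0.0218149  (since 1−cos² = sin²).
[ω*] 2 ÷ (1 + 0.0218149) = 2 ÷ 1.0218149 = 1.957302.
[ρ_SOR] ω* − 1 = 0.957302.

ρ_SOR = 0.957302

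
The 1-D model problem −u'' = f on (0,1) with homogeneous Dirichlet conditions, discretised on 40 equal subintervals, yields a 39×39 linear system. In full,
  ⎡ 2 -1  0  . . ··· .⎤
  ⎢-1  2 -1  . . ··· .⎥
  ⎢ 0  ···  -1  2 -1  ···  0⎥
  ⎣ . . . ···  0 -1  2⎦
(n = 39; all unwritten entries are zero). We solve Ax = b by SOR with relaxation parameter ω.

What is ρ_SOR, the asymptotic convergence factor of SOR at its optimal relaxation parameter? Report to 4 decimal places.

[ρ_J] n=39: ρ(B_J) = cos(π/(n+1)) = cos(π/40) = 0.9969.
√(1 − cos²(π/40)) = sin(π/40) ≈ 0.07846.
Young: ω* = 2/(1+√(1−ρ_J²)) = 2/(1+0.07846) = 2/1.07846 = 1.8545.
ρ_SOR = ω* − 1 ≈ 0.8545.

ρ_SOR = 0.8545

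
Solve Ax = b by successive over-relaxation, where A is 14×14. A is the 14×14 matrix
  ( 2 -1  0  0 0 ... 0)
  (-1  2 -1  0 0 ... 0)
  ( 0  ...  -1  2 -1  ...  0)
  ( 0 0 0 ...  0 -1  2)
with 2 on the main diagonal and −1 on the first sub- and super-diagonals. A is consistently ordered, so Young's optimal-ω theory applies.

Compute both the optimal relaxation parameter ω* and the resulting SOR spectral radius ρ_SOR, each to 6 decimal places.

ω* = 1.655750, ρ_SOR = 0.655750

[ρ_J] n=14: ρ(B_J) = cos(π/(n+1)) = cos(π/15) = 0.978148.
√(1−ρ_J²) = |sin(π/15)| = 0.2079117
Then 2/(1+√(1−ρ_J²)) = 2/(1+0.2079117); ω* = 2/1.2079117 = 1.655750.
[ρ_SOR] ω* − 1 = 0.655750.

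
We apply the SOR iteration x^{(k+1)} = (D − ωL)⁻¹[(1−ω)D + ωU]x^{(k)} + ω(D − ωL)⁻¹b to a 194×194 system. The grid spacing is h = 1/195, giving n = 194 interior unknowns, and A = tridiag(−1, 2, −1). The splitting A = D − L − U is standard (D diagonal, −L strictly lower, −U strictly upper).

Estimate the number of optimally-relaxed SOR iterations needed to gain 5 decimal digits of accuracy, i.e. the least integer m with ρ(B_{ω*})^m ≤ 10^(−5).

m = 358

spectrum of D⁻¹(L+U) = {cos(kπ/195) : 1≤k≤194}; ρ_J = cos(π/195) = 0.9998702.
1 − cos²(π/195) = sin²(π/195) ⇒ √(1−ρ_J²) = sin(π/195) = 0.0161100.
[ω*] 2 ÷ (1 + 0.0161100) = 2 ÷ 1.0161100 = 1.9682908.
[ρ_SOR] ω* − 1 = 0.9682908.
ρ_SOR^m ≤ 10^(−5) ⇔ m ≥ 5·ln10/(−ln 0.9682908) = 11.5129/0.0322228 = 357.290; m = ⌈357.290⌉ = 358.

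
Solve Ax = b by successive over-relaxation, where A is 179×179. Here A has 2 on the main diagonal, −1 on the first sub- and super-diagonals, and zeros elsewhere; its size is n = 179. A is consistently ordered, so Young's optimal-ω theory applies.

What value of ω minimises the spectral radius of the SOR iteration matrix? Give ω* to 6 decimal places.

ρ_J = max_k |cos(kπ/180)| = cos(π/180) = 0.999848
√(1−ρ_J²) simplifies to sin(π/180) = 0.0174524.
ω* = 2/(1+0.0174524) = 1.965694
ρ_SOR = ω* − 1 ≈ 0.965694.

ω* = 1.965694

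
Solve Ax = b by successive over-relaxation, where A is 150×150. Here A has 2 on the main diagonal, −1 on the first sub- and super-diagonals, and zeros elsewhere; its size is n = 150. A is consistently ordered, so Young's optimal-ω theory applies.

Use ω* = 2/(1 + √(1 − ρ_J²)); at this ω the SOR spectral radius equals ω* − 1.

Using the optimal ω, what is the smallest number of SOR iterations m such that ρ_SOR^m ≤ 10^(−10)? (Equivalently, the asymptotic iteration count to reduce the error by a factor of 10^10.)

m = 554

With n=150, ρ(Jacobi) = cos(π/151) = 0.9997836.
√(1−ρ_J²) = |sin(π/151)| = 0.0208037
Young: ω* = 2/(1+√(1−ρ_J²)) = 2/(1+0.0208037) = 2/1.0208037 = 1.9592405.
[ρ_SOR] ω* − 1 = 0.9592405.
For 10 digits: m = 10·ln10 / (−ln 0.9592405) = 23.0259/0.0416135 = 553.328; round up → m = 554.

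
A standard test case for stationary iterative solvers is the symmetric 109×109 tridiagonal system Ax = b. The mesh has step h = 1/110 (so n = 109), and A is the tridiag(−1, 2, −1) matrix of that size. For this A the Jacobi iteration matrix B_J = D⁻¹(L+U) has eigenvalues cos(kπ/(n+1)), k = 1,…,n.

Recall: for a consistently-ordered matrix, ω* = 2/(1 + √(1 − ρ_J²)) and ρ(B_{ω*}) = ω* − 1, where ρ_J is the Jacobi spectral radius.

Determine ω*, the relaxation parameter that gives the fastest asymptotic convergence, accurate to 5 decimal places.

½·tridiag(1,0,1) at n=109: λ_k = cos(kπ/110); max |λ| at k=1 ⇒ ρ_J = cos(π/110) ≈ 0.99959.
√(1−ρ_J²) simplifies to sin(π/110) = 0.028556.
Young: ω* = 2/(1+√(1−ρ_J²)) = 2/(1+0.028556) = 2/1.028556 = 1.94447.
Hence ρ(B_{ω*}) = 1.94447 − 1 = 0.94447.

ω* = 1.94447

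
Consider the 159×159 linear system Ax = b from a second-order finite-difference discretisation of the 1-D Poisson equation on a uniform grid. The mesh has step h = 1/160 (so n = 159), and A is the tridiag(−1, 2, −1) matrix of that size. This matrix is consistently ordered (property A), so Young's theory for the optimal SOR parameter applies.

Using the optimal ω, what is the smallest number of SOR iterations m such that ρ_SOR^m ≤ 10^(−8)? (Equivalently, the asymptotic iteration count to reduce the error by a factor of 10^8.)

m = 470

[ρ_J] n=159: ρ(B_J) = cos(π/(n+1)) = cos(π/160) = 0.9998072.
√(1 − cos²(π/160)) = sin(π/160) ≈ 0.0196337.
Young: ω* = 2/(1+√(1−ρ_J²)) = 2/(1+0.0196337) = 2/1.0196337 = 1.9614887.
[ρ_SOR] ω* − 1 = 0.9614887.
For 8 digits: m = 8·ln10 / (−ln 0.9614887) = 18.4207/0.0392725 = 469.048; round up → m = 470.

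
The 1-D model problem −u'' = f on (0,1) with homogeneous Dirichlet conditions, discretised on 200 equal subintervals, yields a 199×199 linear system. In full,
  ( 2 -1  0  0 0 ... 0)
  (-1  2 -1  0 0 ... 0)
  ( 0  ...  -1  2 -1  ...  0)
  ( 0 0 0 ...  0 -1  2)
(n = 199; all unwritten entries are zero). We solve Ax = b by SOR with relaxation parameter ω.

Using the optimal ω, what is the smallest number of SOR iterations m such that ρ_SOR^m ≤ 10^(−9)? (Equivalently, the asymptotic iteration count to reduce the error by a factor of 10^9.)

m = 660

[ρ_J] n=199: ρ(B_J) = cos(π/(n+1)) = cos(π/200) = 0.9998766.
√(1−ρ_J²) = |sin(π/200)| = 0.0157073
Then 2/(1+√(1−ρ_J²)) = 2/(1+0.0157073); ω* = 2/1.0157073 = 1.9690712.
ρ_SOR = ω* − 1 ≈ 0.9690712.
m ≥ 9·ln10 / (−ln 0.9690712) = 659.616; smallest integer m = 660.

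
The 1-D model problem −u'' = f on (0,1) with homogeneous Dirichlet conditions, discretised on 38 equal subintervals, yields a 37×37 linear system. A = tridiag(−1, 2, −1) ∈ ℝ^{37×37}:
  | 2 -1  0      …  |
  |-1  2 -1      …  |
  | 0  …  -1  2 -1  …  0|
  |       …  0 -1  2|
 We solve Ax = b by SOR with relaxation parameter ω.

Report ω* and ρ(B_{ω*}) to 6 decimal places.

ω* = 1.847440, ρ_SOR = 0.847440

[ρ_J] n=37: ρ(B_J) = cos(π/(n+1)) = cos(π/38) = 0.996584.
root = sin(π/38) = 0.0825793  (since 1−cos² = sin²).
Then 2/(1+√(1−ρ_J²)) = 2/(1+0.0825793); ω* = 2/1.0825793 = 1.847440.
Hence ρ(B_{ω*}) = 1.847440 − 1 = 0.847440.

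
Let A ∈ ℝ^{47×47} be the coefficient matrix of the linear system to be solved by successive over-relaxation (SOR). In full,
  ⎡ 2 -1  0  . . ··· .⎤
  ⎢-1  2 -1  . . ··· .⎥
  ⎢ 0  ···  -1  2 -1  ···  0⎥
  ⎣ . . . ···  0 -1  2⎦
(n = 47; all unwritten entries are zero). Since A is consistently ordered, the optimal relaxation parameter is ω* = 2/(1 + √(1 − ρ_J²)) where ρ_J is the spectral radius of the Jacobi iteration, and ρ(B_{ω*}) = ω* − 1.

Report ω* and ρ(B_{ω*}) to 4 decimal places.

ω* = 1.8772, ρ_SOR = 0.8772

n=47: λ(B_J) = 1 − λ(A)/2 = cos(kπ/48); k=1 gives ρ_J = 0.9979.
√(1 − cos²(π/48)) = sin(π/48) ≈ 0.06540.
Then 2/(1+√(1−ρ_J²)) = 2/(1+0.06540); ω* = 2/1.06540 = 1.8772.
and ρ(B_{ω*}) = 1.8772 − 1 = 0.8772.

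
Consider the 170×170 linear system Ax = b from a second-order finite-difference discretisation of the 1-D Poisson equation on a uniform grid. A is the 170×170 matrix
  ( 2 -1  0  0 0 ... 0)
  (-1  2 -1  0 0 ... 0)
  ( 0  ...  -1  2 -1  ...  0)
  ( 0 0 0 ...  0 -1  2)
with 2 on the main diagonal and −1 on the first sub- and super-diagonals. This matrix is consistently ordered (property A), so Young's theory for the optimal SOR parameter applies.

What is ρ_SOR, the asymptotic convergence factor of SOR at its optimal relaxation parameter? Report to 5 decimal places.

ρ_SOR = 0.96392

[ρ_J] n=170: ρ(B_J) = cos(π/(n+1)) = cos(π/171) = 0.99983.
√(1−ρ_J²) = |sin(π/171)| = 0.018371
So ω* = 2/1.018371 = 1.96392 (Young).
Hence ρ(B_{ω*}) = 1.96392 − 1 = 0.96392.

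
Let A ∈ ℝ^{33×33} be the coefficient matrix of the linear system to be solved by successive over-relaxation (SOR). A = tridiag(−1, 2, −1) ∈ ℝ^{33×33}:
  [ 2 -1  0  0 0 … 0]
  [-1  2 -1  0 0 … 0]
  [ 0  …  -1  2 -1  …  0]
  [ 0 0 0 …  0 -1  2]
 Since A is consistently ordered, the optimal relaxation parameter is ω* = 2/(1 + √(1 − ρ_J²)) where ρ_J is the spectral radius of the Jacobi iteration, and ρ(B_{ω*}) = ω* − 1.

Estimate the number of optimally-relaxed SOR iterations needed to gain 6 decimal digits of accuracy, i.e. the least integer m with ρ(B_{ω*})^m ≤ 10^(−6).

spectrum of D⁻¹(L+U) = {cos(kπ/34) : 1≤k≤33}; ρ_J = cos(π/34) = 0.9957342.
1 − cos²(π/34) = sin²(π/34) ⇒ √(1−ρ_J²) = sin(π/34) = 0.0922684.
Young: ω* = 2/(1+√(1−ρ_J²)) = 2/(1+0.0922684) = 2/1.0922684 = 1.8310518.
and ρ(B_{ω*}) = 1.8310518 − 1 = 0.8310518.
ρ_SOR^m ≤ 10^(−6) ⇔ m ≥ 6·ln10/(−ln 0.8310518) = 13.8155/0.185063 = 74.653; m = ⌈74.653⌉ = 75.

m = 75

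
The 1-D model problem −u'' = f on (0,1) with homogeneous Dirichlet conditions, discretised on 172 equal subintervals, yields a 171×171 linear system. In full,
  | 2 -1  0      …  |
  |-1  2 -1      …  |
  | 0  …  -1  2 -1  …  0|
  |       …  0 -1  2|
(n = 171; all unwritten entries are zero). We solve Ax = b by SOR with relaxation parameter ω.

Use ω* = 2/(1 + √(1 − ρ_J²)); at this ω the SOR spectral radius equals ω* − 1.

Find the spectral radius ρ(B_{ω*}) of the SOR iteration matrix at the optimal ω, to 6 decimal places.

n=171: λ(B_J) = 1 − λ(A)/2 = cos(kπ/172); k=1 gives ρ_J = 0.999833.
√(1−ρ_J²) simplifies to sin(π/172) = 0.0182641.
[ω*] 2 ÷ (1 + 0.0182641) = 2 ÷ 1.0182641 = 1.964127.
ρ_SOR = ω* − 1 ≈ 0.964127.

ρ_SOR = 0.964127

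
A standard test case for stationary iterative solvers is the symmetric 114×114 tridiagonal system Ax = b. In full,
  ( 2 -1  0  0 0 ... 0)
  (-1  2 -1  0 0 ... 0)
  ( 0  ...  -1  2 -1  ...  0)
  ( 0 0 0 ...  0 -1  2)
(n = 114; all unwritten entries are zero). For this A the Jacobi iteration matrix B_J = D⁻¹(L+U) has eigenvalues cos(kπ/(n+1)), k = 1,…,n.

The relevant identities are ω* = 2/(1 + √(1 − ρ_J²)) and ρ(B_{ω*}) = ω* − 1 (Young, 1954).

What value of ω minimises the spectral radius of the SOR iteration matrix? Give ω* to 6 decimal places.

spectrum of D⁻¹(L+U) = {cos(kπ/115) : 1≤k≤114}; ρ_J = cos(π/115) = 0.999627.
√(1−ρ_J²) = |sin(π/115)| = 0.0273148
ω* = 2/(1 + 0.0273148) = 2/1.0273148 = 1.946823.
Hence ρ(B_{ω*}) = 1.946823 − 1 = 0.946823.

ω* = 1.946823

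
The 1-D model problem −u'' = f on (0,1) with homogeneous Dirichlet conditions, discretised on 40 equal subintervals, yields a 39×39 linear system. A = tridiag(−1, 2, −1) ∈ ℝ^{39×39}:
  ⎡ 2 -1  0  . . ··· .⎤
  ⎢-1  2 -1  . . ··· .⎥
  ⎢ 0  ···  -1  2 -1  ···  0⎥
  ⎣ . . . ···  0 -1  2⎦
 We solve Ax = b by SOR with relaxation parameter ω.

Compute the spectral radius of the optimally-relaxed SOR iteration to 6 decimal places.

B_J for the 39×39 system has eigenvalues cos(kπ/40); ρ_J = cos(π/40) = 0.996917.
√(1−ρ_J²) simplifies to sin(π/40) = 0.0784591.
ω* = 2 / (1 + 0.0784591) = 2 / 1.0784591 ≈ 1.854498.
ρ(B_{ω*}) = ω*−1 = 0.854498

ρ_SOR = 0.854498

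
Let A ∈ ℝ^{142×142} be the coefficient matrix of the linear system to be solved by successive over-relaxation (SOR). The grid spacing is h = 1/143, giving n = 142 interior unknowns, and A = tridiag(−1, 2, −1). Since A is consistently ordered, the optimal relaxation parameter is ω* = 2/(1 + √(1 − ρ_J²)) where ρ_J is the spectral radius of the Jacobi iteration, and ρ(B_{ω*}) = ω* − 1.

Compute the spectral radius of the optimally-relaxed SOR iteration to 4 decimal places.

ρ_SOR = 0.9570

spectrum of D⁻¹(L+U) = {cos(kπ/143) : 1≤k≤142}; ρ_J = cos(π/143) = 0.9998.
1 − cos²(π/143) = sin²(π/143) ⇒ √(1−ρ_J²) = sin(π/143) = 0.02197.
So ω* = 2/1.02197 = 1.9570 (Young).
ρ_SOR = ω* − 1 ≈ 0.9570.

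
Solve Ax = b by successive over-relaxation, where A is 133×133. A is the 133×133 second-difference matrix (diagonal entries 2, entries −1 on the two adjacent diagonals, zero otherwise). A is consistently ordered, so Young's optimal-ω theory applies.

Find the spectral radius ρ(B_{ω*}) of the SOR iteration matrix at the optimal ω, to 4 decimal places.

ρ_J = max_k |cos(kπ/134)| = cos(π/134) = 0.9997
√(1 − cos²(π/134)) = sin(π/134) ≈ 0.02344.
ω* = 2/(1+0.02344) = 1.9542
ρ_SOR = ω* − 1 ≈ 0.9542.

ρ_SOR = 0.9542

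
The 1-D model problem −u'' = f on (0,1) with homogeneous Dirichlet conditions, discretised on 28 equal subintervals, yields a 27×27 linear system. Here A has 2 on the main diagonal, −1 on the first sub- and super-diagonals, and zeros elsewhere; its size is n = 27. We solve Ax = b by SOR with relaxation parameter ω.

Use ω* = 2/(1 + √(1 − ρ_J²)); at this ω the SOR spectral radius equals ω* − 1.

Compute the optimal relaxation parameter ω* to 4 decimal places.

½·tridiag(1,0,1) at n=27: λ_k = cos(kπ/28); max |λ| at k=1 ⇒ ρ_J = cos(π/28) ≈ 0.9937.
√(1 − cos²(π/28)) = sin(π/28) ≈ 0.11196.
Young: ω* = 2/(1+√(1−ρ_J²)) = 2/(1+0.11196) = 2/1.11196 = 1.7986.
Hence ρ(B_{ω*}) = 1.7986 − 1 = 0.7986.

ω* = 1.7986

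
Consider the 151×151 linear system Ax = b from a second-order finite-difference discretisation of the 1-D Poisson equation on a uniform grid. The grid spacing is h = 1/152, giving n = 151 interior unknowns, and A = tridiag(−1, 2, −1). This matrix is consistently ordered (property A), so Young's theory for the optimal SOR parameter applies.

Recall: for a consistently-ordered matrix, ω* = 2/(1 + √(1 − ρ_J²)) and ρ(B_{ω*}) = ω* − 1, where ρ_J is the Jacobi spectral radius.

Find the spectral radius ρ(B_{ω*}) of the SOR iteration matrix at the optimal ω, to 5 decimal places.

ρ_J = max_k |cos(kπ/152)| = cos(π/152) = 0.99979
√(1 − cos²(π/152)) = sin(π/152) ≈ 0.020667.
ω* = 2 / (1 + 0.020667) = 2 / 1.020667 ≈ 1.95950.
[ρ_SOR] ω* − 1 = 0.95950.

ρ_SOR = 0.95950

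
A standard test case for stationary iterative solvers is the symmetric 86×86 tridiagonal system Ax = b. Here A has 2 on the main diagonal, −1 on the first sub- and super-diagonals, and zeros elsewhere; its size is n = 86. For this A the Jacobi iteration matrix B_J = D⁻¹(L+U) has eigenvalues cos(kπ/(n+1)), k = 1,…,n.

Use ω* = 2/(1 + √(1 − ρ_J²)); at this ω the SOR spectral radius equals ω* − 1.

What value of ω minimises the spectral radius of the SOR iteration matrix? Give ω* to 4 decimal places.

[ρ_J] n=86: ρ(B_J) = cos(π/(n+1)) = cos(π/87) = 0.9993.
√(1−ρ_J²) simplifies to sin(π/87) = 0.03610.
ω* = 2/(1 + 0.03610) = 2/1.03610 = 1.9303.
[ρ_SOR] ω* − 1 = 0.9303.

ω* = 1.9303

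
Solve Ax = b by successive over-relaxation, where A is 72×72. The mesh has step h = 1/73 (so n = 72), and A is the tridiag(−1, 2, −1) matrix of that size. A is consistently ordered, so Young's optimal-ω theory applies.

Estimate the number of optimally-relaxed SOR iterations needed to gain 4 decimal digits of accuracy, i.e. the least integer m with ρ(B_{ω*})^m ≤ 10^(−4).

m = 107

ρ_J = max_k |cos(kπ/73)| = cos(π/73) = 0.9990741
root = sin(π/73) = 0.0430222  (since 1−cos² = sin²).
Then 2/(1+√(1−ρ_J²)) = 2/(1+0.0430222); ω* = 2/1.0430222 = 1.9175047.
ρ_SOR = ω* − 1 = 1.9175047 − 1 = 0.9175047.
ρ_SOR^m ≤ 10^(−4) ⇔ m ≥ 4·ln10/(−ln 0.9175047) = 9.21034/0.0860976 = 106.976; m = ⌈106.976⌉ = 107.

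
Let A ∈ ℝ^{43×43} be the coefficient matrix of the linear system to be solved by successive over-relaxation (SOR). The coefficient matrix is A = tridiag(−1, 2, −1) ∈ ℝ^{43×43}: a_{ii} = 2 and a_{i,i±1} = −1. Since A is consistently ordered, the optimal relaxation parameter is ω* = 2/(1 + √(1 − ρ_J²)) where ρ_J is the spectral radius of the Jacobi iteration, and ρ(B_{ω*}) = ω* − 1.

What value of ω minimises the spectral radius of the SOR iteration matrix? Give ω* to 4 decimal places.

ρ_J = max_k |cos(kπ/44)| = cos(π/44) = 0.9975
√(1−ρ_J²) simplifies to sin(π/44) = 0.07134.
ω* = 2/(1+0.07134) = 1.8668
ρ_SOR = ω* − 1 ≈ 0.8668.

ω* = 1.8668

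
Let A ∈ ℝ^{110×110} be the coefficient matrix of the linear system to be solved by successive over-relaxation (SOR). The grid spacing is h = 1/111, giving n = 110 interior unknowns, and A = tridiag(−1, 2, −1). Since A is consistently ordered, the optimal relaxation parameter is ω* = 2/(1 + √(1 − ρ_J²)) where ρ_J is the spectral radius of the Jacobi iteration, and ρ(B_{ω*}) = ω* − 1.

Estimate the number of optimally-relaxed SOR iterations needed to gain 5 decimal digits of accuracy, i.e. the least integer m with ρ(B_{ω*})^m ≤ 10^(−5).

½·tridiag(1,0,1) at n=110: λ_k = cos(kπ/111); max |λ| at k=1 ⇒ ρ_J = cos(π/111) ≈ 0.9995995.
√(1−ρ_J²) = |sin(π/111)| = 0.0282989
ω* = 2/(1+0.0282989) = 1.9449598
ρ_SOR = ω* − 1 ≈ 0.9449598.
ρ_SOR^m ≤ 10^(−5) ⇔ m ≥ 5·ln10/(−ln 0.9449598) = 11.5129/0.0566129 = 203.362; m = ⌈203.362⌉ = 204.

m = 204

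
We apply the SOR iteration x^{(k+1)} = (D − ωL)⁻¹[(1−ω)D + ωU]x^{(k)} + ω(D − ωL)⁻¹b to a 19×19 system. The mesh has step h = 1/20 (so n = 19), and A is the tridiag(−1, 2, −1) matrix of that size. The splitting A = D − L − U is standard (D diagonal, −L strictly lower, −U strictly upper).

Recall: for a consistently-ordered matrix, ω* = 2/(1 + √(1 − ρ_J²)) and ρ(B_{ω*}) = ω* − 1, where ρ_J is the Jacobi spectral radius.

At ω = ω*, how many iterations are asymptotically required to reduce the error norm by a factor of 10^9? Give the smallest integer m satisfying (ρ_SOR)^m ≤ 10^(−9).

m = 66

[ρ_J] n=19: ρ(B_J) = cos(π/(n+1)) = cos(π/20) = 0.9876883.
1 − cos²(π/20) = sin²(π/20) ⇒ √(1−ρ_J²) = sin(π/20) = 0.1564345.
ω* = 2 / (1 + 0.1564345) = 2 / 1.1564345 ≈ 1.7294538.
ρ_SOR = ω* − 1 ≈ 0.7294538.
ρ_SOR^m ≤ 10^(−9) ⇔ m ≥ 9·ln10/(−ln 0.7294538) = 20.7233/0.315459 = 65.693; m = ⌈65.693⌉ = 66.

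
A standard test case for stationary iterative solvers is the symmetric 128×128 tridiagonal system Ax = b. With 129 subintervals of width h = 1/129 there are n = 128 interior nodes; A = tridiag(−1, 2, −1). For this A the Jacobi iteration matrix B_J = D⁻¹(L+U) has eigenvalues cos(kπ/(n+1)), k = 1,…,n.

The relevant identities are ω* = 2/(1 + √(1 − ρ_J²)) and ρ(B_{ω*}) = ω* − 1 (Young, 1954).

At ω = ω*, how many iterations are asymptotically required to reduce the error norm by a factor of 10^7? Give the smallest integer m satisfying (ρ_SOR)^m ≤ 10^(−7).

m = 331

n=128: λ(B_J) = 1 − λ(A)/2 = cos(kπ/129); k=1 gives ρ_J = 0.9997035.
root = sin(π/129) = 0.0243510  (since 1−cos² = sin²).
Young: ω* = 2/(1+√(1−ρ_J²)) = 2/(1+0.0243510) = 2/1.0243510 = 1.9524558.
ρ(B_{ω*}) = ω*−1 = 0.9524558
7·ln10 = 16.1181; −ln(0.9524558) = 0.0487116; m = ⌈16.1181/0.0487116⌉ = ⌈330.888⌉ = 331.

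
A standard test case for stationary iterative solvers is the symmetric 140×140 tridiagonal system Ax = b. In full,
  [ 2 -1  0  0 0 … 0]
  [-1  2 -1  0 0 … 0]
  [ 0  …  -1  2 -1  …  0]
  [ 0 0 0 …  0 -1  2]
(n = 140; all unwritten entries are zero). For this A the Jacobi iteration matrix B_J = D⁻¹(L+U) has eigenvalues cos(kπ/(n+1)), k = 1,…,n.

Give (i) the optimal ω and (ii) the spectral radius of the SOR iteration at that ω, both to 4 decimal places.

ω* = 1.9564, ρ_SOR = 0.9564

spectrum of D⁻¹(L+U) = {cos(kπ/141) : 1≤k≤140}; ρ_J = cos(π/141) = 0.9998.
√(1−ρ_J²) simplifies to sin(π/141) = 0.02228.
Then 2/(1+√(1−ρ_J²)) = 2/(1+0.02228); ω* = 2/1.02228 = 1.9564.
ρ(B_{ω*}) = ω*−1 = 0.9564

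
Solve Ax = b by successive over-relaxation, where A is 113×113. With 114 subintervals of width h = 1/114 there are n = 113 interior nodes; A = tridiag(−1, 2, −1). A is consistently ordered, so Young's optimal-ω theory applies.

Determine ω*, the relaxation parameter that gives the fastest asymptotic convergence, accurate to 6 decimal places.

ω* = 1.946369

B_J for the 113×113 system has eigenvalues cos(kπ/114); ρ_J = cos(π/114) = 0.999620.
√(1−ρ_J²) = |sin(π/114)| = 0.0275543
ω* = 2/(1+0.0275543) = 1.946369
ρ_SOR = ω* − 1 = 1.946369 − 1 = 0.946369.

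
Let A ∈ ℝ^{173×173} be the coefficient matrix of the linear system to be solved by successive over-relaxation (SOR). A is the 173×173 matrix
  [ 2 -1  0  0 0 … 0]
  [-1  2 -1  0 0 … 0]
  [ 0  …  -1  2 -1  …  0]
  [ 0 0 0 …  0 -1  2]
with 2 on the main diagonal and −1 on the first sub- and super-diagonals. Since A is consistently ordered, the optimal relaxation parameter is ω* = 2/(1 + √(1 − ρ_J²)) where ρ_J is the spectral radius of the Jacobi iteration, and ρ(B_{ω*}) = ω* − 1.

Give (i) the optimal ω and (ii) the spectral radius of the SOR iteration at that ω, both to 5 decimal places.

B_J for the 173×173 system has eigenvalues cos(kπ/174); ρ_J = cos(π/174) = 0.99984.
root = sin(π/174) = 0.018054  (since 1−cos² = sin²).
Then 2/(1+√(1−ρ_J²)) = 2/(1+0.018054); ω* = 2/1.018054 = 1.96453.
[ρ_SOR] ω* − 1 = 0.96453.

ω* = 1.96453, ρ_SOR = 0.96453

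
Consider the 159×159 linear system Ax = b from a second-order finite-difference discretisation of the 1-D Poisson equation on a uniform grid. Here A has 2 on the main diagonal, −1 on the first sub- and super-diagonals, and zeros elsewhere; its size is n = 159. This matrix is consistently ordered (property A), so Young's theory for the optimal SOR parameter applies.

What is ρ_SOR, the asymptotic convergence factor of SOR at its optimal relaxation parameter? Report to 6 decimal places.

ρ_SOR = 0.961489

With n=159, ρ(Jacobi) = cos(π/160) = 0.999807.
√(1−ρ_J²) simplifies to sin(π/160) = 0.0196337.
ω* = 2/(1 + 0.0196337) = 2/1.0196337 = 1.961489.
ρ(B_{ω*}) = ω*−1 = 0.961489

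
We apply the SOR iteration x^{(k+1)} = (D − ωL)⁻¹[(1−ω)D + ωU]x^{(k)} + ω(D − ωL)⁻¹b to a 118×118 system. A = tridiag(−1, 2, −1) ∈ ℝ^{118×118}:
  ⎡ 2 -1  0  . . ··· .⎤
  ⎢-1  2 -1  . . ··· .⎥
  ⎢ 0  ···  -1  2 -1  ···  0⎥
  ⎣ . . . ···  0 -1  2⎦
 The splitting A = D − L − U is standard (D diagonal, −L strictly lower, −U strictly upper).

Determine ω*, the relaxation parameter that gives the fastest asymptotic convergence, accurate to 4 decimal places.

ω* = 1.9486

With n=118, ρ(Jacobi) = cos(π/119) = 0.9997.
1 − cos²(π/119) = sin²(π/119) ⇒ √(1−ρ_J²) = sin(π/119) = 0.02640.
ω* = 2/(1 + 0.02640) = 2/1.02640 = 1.9486.
ρ_SOR = ω* − 1 ≈ 0.9486.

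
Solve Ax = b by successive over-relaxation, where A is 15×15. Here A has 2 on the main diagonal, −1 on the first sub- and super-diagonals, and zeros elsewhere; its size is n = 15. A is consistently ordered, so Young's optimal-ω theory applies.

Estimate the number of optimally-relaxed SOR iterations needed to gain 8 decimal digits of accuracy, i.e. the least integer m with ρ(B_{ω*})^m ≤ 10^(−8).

m = 47

spectrum of D⁻¹(L+U) = {cos(kπ/16) : 1≤k≤15}; ρ_J = cos(π/16) = 0.9807853.
1 − cos²(π/16) = sin²(π/16) ⇒ √(1−ρ_J²) = sin(π/16) = 0.1950903.
ω* = 2 / (1 + 0.1950903) = 2 / 1.1950903 ≈ 1.6735137.
[ρ_SOR] ω* − 1 = 0.6735137.
8·ln10 = 18.4207; −ln(0.6735137) = 0.395247; m = ⌈18.4207/0.395247⌉ = ⌈46.606⌉ = 47.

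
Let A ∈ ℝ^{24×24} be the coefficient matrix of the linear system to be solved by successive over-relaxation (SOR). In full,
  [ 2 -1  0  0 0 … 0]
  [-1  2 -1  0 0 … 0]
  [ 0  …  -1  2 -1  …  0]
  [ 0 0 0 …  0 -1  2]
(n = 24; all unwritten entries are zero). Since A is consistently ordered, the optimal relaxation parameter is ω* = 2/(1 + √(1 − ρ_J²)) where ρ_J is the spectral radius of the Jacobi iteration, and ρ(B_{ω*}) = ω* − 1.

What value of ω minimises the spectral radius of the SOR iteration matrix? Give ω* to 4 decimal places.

ω* = 1.7773

½·tridiag(1,0,1) at n=24: λ_k = cos(kπ/25); max |λ| at k=1 ⇒ ρ_J = cos(π/25) ≈ 0.9921.
√(1 − cos²(π/25)) = sin(π/25) ≈ 0.12533.
ω* = 2 / (1 + 0.12533) = 2 / 1.12533 ≈ 1.7773.
ρ_SOR = ω* − 1 ≈ 0.7773.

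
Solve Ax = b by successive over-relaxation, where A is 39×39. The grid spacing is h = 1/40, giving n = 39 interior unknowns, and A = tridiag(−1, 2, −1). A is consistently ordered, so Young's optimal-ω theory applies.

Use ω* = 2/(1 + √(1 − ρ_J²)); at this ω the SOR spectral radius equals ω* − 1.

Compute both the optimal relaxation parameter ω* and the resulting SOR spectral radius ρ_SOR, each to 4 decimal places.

ω* = 1.8545, ρ_SOR = 0.8545

[ρ_J] n=39: ρ(B_J) = cos(π/(n+1)) = cos(π/40) = 0.9969.
√(1−ρ_J²) = |sin(π/40)| = 0.07846
Then 2/(1+√(1−ρ_J²)) = 2/(1+0.07846); ω* = 2/1.07846 = 1.8545.
and ρ(B_{ω*}) = 1.8545 − 1 = 0.8545.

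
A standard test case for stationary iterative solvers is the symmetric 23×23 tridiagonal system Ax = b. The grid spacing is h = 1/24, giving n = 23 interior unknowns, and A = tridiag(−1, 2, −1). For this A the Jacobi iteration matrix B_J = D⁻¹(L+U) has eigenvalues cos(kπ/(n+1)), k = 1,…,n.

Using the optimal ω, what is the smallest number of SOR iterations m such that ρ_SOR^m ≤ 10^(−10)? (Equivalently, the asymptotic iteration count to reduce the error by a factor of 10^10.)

n=23: λ(B_J) = 1 − λ(A)/2 = cos(kπ/24); k=1 gives ρ_J = 0.9914449.
root = sin(π/24) = 0.1305262  (since 1−cos² = sin²).
[ω*] 2 ÷ (1 + 0.1305262) = 2 ÷ 1.1305262 = 1.7690877.
ρ(B_{ω*}) = ω*−1 = 0.7690877
m ≥ 10·ln10 / (−ln 0.7690877) = 87.701; smallest integer m = 88.

m = 88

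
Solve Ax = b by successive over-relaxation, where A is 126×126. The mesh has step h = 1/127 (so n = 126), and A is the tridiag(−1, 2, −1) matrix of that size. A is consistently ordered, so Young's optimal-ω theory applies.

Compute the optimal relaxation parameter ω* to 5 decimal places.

[ρ_J] n=126: ρ(B_J) = cos(π/(n+1)) = cos(π/127) = 0.99969.
√(1 − cos²(π/127)) = sin(π/127) ≈ 0.024734.
Young: ω* = 2/(1+√(1−ρ_J²)) = 2/(1+0.024734) = 2/1.024734 = 1.95173.
and ρ(B_{ω*}) = 1.95173 − 1 = 0.95173.

ω* = 1.95173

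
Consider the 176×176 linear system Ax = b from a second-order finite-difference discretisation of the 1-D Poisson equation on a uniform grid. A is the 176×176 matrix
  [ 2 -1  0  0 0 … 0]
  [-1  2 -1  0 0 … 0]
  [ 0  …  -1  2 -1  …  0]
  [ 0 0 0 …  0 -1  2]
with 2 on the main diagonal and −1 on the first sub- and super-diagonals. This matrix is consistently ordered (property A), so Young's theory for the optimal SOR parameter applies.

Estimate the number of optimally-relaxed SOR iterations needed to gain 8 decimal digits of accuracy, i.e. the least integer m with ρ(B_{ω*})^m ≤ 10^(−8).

½·tridiag(1,0,1) at n=176: λ_k = cos(kπ/177); max |λ| at k=1 ⇒ ρ_J = cos(π/177) ≈ 0.9998425.
√(1−ρ_J²) = |sin(π/177)| = 0.0177482
ω* = 2/(1 + 0.0177482) = 2/1.0177482 = 1.9651226.
ρ_SOR = ω* − 1 ≈ 0.9651226.
(0.9651226)^m ≤ 10^{−8}  ⇒  m·ln(0.9651226) ≤ −8·ln10  ⇒  m ≥ 518.891  ⇒  m = 519

m = 519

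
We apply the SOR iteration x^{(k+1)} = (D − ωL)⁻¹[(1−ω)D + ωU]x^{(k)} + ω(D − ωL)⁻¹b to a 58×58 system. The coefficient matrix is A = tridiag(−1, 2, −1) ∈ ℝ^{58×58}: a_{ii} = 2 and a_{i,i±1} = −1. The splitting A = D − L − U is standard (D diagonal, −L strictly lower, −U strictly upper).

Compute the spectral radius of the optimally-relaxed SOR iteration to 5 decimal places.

[ρ_J] n=58: ρ(B_J) = cos(π/(n+1)) = cos(π/59) = 0.99858.
root = sin(π/59) = 0.053222  (since 1−cos² = sin²).
ω* = 2/(1+0.053222) = 1.89893
ρ(B_{ω*}) = ω*−1 = 0.89893

ρ_SOR = 0.89893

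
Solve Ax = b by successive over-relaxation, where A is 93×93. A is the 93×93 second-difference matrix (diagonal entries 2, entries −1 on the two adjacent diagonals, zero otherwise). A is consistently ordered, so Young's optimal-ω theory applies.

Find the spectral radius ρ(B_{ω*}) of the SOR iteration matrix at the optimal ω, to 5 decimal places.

ρ_SOR = 0.93533

n=93: λ(B_J) = 1 − λ(A)/2 = cos(kπ/94); k=1 gives ρ_J = 0.99944.
√(1−ρ_J²) simplifies to sin(π/94) = 0.033415.
Young: ω* = 2/(1+√(1−ρ_J²)) = 2/(1+0.033415) = 2/1.033415 = 1.93533.
[ρ_SOR] ω* − 1 = 0.93533.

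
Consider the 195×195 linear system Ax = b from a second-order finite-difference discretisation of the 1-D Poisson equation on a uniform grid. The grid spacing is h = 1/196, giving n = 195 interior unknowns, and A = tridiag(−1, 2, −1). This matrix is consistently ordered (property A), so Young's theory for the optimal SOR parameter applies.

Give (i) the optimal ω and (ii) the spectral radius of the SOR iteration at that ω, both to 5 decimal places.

½·tridiag(1,0,1) at n=195: λ_k = cos(kπ/196); max |λ| at k=1 ⇒ ρ_J = cos(π/196) ≈ 0.99987.
√(1−ρ_J²) simplifies to sin(π/196) = 0.016028.
[ω*] 2 ÷ (1 + 0.016028) = 2 ÷ 1.016028 = 1.96845.
Hence ρ(B_{ω*}) = 1.96845 − 1 = 0.96845.

ω* = 1.96845, ρ_SOR = 0.96845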